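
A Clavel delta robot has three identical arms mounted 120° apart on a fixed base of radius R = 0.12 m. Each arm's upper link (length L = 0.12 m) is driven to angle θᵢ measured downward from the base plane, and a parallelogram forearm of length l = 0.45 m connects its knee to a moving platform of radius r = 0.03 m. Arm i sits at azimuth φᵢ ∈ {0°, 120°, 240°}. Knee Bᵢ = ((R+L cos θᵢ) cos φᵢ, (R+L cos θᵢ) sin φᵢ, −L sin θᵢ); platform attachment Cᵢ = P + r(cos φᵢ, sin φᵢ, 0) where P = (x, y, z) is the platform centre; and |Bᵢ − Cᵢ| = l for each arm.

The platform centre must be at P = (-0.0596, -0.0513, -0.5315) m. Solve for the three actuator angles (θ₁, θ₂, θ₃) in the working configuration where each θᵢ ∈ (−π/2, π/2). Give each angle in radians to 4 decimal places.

arm 1 (φ=0.0°): x'=-0.0596, y'=-0.0513
  e−x'=0.1496;  (l²−L²−(e−x')²−y'²−z²)/2L = -0.4975
  θ1 = atan2(B,A) + arccos(C/0.5522) = 1.3966
arm 2 (φ=120.0°): x'=-0.0146, y'=0.0773
  e−x'=0.1046;  (l²−L²−(e−x')²−y'²−z²)/2L = -0.4638
  θ2 = atan2(B,A) + arccos(C/0.5417) = 1.2222
φ3=240.0° → target in arm frame (0.0742, -0.0260)
  A=0.0158, B=-0.5315, C=(l²−L²−A²−y'²−z²)/(2L)=-0.3971
  γ=atan2(-0.5315,0.0158)=-1.5411;  ψ=arccos(-0.7469)=2.4142;  θ3=γ+ψ≈0.8730

θ₁ = 1.3966, θ₂ = 1.2222, θ₃ = 0.8730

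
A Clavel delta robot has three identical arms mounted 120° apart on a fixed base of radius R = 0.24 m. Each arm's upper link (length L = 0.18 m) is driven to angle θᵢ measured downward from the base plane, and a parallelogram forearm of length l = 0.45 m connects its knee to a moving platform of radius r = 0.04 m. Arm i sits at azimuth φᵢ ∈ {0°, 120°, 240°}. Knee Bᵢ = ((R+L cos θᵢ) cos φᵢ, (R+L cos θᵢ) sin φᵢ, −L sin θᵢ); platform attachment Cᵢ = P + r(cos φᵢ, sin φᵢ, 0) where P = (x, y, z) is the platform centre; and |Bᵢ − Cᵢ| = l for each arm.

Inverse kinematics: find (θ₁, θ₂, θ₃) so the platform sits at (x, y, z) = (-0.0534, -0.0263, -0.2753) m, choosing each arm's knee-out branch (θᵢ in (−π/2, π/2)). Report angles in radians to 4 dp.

θ₁ = 0.5239, θ₂ = 0.1743, θ₃ = -0.1743

φ1=0.0° → target in arm frame (-0.0534, -0.0263)
  A cos θ + B sin θ = C:  0.2534·cos θ + -0.2753·sin θ = 0.0817
  θ1 = atan2(B,A) + arccos(C/0.3742) = 0.5239
φ2=120.0° → target in arm frame (0.0039, 0.0594)
  e−x'=0.1961;  (l²−L²−(e−x')²−y'²−z²)/2L = 0.1454
  γ=atan2(-0.2753,0.1961)=-0.9519;  ψ=arccos(0.4301)=1.1262;  θ2=γ+ψ≈0.1743
rotate P by −φ3: (0.0495, -0.0331, -0.2753)
  A cos θ + B sin θ = C:  0.1505·cos θ + -0.2753·sin θ = 0.1960
  γ=atan2(-0.2753,0.1505)=-1.0704;  ψ=arccos(0.6247)=0.8961;  θ3=γ+ψ≈-0.1743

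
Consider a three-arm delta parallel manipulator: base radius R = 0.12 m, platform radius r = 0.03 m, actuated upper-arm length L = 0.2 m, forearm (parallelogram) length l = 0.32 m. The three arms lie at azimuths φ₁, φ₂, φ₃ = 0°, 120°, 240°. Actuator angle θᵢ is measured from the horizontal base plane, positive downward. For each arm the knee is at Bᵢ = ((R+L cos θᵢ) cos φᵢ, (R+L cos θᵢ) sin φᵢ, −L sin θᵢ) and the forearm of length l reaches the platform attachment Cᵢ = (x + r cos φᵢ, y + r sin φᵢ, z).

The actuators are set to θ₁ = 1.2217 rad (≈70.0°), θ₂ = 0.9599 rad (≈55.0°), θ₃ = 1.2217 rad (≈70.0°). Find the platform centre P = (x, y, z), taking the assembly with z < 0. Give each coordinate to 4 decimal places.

O1 = (0.1584·cos0.0°, 0.1584·sin0.0°, -0.1879) = (0.1584, 0.0000, -0.1879)
O2 = (0.2047·cos120.0°, 0.2047·sin120.0°, -0.1638) = (-0.1024, 0.1773, -0.1638)
arm 3 at φ=240.0°: (R−r)+L cos θ3 = 0.1584;  O3 = (-0.0792, -0.1372, -0.1879)
subtract pairs → two planes through P
linear system: -0.5215x+0.3546y = 0.0083−0.0482z; -0.4752x+-0.2744y = 0.0000−0.0000z
Cramer: x(z) = -0.0073+0.0425z;  y(z) = 0.0127-0.0735z
sphere 1 gives Az²+Bz+C=0 with A=1.0072, B=0.3599, C=-0.0394;  B²−4AC=0.2885;  roots -0.4453, 0.0879;  negative root z = -0.4453
x = -0.0262, y = 0.0455

(-0.0262, 0.0455, -0.4453)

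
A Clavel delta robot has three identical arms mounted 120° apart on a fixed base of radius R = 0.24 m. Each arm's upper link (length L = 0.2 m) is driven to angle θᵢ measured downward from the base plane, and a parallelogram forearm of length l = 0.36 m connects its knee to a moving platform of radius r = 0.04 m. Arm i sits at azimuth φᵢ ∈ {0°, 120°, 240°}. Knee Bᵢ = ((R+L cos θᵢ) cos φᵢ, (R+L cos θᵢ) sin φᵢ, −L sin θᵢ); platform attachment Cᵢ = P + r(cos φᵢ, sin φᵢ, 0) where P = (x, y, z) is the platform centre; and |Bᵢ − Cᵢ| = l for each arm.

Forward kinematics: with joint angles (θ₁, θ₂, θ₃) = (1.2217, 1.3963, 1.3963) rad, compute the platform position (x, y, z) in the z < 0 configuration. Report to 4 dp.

(0.0281, 0.0000, -0.4560)

centre 1 = (0.2684·cos0.0°, 0.2684·sin0.0°, -0.1879) = (0.2684, 0.0000, -0.1879)
arm 2 at φ=120.0°: (R−r)+L cos θ2 = 0.2347;  centre 2 = (-0.1174, 0.2033, -0.1970)
φ3=240.0°: virtual centre (-0.1174, -0.2033, -0.1970), radius l
subtract pairs → two planes through P
linear system: -0.7715x+0.4066y = -0.0135−-0.0181z; -0.7715x+-0.4066y = -0.0135−-0.0181z
det = 0.6273;  x = 0.0175+-0.0234z,  y = 0.0000+0.0000z
quadratic in z: (1.0005)z²+(0.3876)z+(-0.0313)=0, √Δ=0.5249 → z ∈ {-0.4560, 0.0686}; z = -0.4560 (taking z<0)
x = 0.0281, y = 0.0000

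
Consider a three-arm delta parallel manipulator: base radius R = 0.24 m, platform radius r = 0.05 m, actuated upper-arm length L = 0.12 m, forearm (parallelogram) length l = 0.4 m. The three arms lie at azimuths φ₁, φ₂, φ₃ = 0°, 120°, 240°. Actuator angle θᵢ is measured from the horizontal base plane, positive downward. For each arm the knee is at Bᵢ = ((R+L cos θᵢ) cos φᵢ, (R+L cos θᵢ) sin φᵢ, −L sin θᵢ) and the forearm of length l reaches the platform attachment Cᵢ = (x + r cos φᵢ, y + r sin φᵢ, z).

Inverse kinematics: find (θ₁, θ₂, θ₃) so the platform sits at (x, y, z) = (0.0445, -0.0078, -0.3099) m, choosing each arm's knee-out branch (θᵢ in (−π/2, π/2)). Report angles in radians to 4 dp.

θ₁ = 0.0869, θ₂ = 0.6108, θ₃ = 0.5235

arm 1 (φ=0.0°): x'=0.0445, y'=-0.0078
  A cos θ + B sin θ = C:  0.1455·cos θ + -0.3099·sin θ = 0.1180
  γ=atan2(-0.3099,0.1455)=-1.1318;  ψ=arccos(0.3448)=1.2188;  θ1=γ+ψ≈0.0869
φ2=120.0° → target in arm frame (-0.0290, -0.0346)
  e−x'=0.2190;  (l²−L²−(e−x')²−y'²−z²)/2L = 0.0017
  γ=atan2(-0.3099,0.2190)=-0.9556;  ψ=arccos(0.0044)=1.5664;  θ2=γ+ψ≈0.6108
arm 3 (φ=240.0°): x'=-0.0155, y'=0.0424
  e−x'=0.2055;  (l²−L²−(e−x')²−y'²−z²)/2L = 0.0231
  θ3 = atan2(B,A) + arccos(C/0.3718) = 0.5235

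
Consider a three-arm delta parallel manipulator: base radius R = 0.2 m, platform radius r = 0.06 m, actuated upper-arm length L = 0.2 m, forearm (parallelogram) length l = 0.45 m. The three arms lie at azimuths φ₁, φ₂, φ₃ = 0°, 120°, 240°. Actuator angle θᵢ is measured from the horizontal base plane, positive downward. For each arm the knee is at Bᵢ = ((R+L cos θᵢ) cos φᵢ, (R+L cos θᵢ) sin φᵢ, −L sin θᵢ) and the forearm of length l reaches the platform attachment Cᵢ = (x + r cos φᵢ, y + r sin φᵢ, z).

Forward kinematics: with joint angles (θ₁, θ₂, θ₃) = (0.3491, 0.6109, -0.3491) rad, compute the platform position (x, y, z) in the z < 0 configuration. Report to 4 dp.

arm 1 at φ=0.0°: ρ1 = 0.3279;  O1 = (0.3279, 0.0000, -0.0684)
O2 = (0.3038·cos120.0°, 0.3038·sin120.0°, -0.1147) = (-0.1519, 0.2631, -0.1147)
O3 = (0.3279·cos240.0°, 0.3279·sin240.0°, 0.0684) = (-0.1640, -0.2840, 0.0684)
|O₂|²−|O₁|² = -0.0068;  |O₃|²−|O₁|² = 0.0000
linear system: -0.9597x+0.5262y = -0.0068−-0.0926z; -0.9838x+-0.5680y = 0.0000−0.2736z
Cramer: x(z) = 0.0036+0.0860z;  y(z) = -0.0062+0.3328z
sphere 1 gives Az²+Bz+C=0 with A=1.1182, B=0.0769, C=-0.0926;  B²−4AC=0.4200;  roots -0.3242, 0.2554;  negative root z = -0.3242
x = -0.0243, y = -0.1141

(-0.0243, -0.1141, -0.3242)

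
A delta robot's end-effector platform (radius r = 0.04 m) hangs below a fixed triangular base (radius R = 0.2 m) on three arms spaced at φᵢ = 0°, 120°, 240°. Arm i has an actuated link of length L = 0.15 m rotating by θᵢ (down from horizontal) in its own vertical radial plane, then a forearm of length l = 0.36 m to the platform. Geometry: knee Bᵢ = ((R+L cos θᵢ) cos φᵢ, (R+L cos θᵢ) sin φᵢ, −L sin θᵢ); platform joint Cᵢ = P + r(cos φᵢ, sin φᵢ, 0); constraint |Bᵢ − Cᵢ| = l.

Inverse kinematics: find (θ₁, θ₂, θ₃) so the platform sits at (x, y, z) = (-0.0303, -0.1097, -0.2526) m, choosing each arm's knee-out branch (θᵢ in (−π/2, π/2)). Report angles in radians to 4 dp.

rotate P by −φ1: (-0.0303, -0.1097, -0.2526)
  A=0.1903, B=-0.2526, C=(l²−L²−A²−y'²−z²)/(2L)=-0.0165
  γ=atan2(-0.2526,0.1903)=-0.9251;  ψ=arccos(-0.0522)=1.6230;  θ1=γ+ψ≈0.6979
rotate P by −φ2: (-0.0799, 0.0811, -0.2526)
  e−x'=0.2399;  (l²−L²−(e−x')²−y'²−z²)/2L = -0.0694
  γ=atan2(-0.2526,0.2399)=-0.8113;  ψ=arccos(-0.1992)=1.7713;  θ2=γ+ψ≈0.9600
arm 3 (φ=240.0°): x'=0.1102, y'=0.0286
  A cos θ + B sin θ = C:  0.0498·cos θ + -0.2526·sin θ = 0.1333
  √(A²+B²)=0.2575;  θ3 = -1.3760+1.0266 ≈ -0.3494

θ₁ = 0.6979, θ₂ = 0.9600, θ₃ = -0.3494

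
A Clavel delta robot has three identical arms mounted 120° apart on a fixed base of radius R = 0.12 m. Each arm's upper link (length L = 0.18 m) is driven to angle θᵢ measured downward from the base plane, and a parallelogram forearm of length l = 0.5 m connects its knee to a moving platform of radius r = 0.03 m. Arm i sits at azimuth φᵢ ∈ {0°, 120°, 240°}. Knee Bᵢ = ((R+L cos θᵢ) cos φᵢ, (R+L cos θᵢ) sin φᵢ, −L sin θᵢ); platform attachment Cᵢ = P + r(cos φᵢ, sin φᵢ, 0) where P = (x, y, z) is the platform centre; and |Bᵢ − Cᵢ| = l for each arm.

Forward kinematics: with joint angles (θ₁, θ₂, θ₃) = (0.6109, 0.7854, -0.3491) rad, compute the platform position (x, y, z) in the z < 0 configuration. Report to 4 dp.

φ1=0.0°: virtual centre (0.2374, 0.0000, -0.1032), radius l
φ2=120.0°: virtual centre (-0.1086, 0.1882, -0.1273), radius l
φ3=240.0°: virtual centre (-0.1296, -0.2244, 0.0616), radius l
eliminate P² terms by subtracting sphere 1 from 2 and 3
[-0.6922 0.3763 -0.0481]·P = -0.0036;  [-0.7340 -0.4488 0.3296]·P = 0.0039
det = 0.5869;  x = 0.0003+0.1746z,  y = -0.0091+0.4489z
sphere 1 gives Az²+Bz+C=0 with A=1.2320, B=0.1155, C=-0.1830;  B²−4AC=0.9152;  roots -0.4351, 0.3414;  negative root z = -0.4351
x = -0.0757, y = -0.2045

(-0.0757, -0.2045, -0.4351)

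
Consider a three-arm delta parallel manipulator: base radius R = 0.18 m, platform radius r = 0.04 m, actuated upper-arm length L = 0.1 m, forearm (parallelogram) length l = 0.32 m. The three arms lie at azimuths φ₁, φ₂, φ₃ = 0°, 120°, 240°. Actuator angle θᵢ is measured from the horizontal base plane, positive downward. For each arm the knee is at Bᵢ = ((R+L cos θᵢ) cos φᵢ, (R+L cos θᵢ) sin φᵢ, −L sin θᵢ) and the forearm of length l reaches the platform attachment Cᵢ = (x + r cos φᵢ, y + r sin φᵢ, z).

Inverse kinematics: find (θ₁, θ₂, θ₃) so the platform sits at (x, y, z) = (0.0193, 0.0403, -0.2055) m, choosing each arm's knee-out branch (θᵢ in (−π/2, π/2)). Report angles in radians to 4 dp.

θ₁ = -0.2625, θ₂ = -0.3497, θ₃ = 0.4360

rotate P by −φ1: (0.0193, 0.0403, -0.2055)
  e−x'=0.1207;  (l²−L²−(e−x')²−y'²−z²)/2L = 0.1699
  θ1 = atan2(B,A) + arccos(C/0.2383) = -0.2625
φ2=120.0° → target in arm frame (0.0253, -0.0369)
  A cos θ + B sin θ = C:  0.1147·cos θ + -0.2055·sin θ = 0.1782
  γ=atan2(-0.2055,0.1147)=-1.0615;  ψ=arccos(0.7572)=0.7118;  θ2=γ+ψ≈-0.3497
arm 3 (φ=240.0°): x'=-0.0446, y'=-0.0034
  A=0.1846, B=-0.2055, C=(l²−L²−A²−y'²−z²)/(2L)=0.0805
  θ3 = atan2(B,A) + arccos(C/0.2762) = 0.4360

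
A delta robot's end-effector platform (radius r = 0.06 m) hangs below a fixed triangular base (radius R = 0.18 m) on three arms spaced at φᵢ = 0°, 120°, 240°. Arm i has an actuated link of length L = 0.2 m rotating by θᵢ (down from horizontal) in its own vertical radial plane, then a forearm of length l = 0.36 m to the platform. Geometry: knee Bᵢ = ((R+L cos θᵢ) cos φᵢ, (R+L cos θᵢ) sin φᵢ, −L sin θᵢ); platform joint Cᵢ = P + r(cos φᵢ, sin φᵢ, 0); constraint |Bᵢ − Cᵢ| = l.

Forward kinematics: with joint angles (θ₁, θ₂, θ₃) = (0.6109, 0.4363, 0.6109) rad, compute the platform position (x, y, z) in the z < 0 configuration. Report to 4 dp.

arm 1 at φ=0.0°: e+L cos θ1 = 0.2838;  S1 = (0.2838, 0.0000, -0.1147)
φ2=120.0°: virtual centre (-0.1506, 0.2609, -0.0845), radius l
arm 3 at φ=240.0°: e+L cos θ3 = 0.2838;  S3 = (-0.1419, -0.2458, -0.1147)
subtract pairs → two planes through P
plane₁₂: -0.8689x+0.5218y+0.0604z = 0.0042
det = 0.8715;  x = -0.0024+0.0341z,  y = 0.0041+-0.0590z
sphere 1 gives Az²+Bz+C=0 with A=1.0046, B=0.2095, C=-0.0345;  B²−4AC=0.1826;  roots -0.3169, 0.1084;  negative root z = -0.3169
x = -0.0132, y = 0.0228

(-0.0132, 0.0228, -0.3169)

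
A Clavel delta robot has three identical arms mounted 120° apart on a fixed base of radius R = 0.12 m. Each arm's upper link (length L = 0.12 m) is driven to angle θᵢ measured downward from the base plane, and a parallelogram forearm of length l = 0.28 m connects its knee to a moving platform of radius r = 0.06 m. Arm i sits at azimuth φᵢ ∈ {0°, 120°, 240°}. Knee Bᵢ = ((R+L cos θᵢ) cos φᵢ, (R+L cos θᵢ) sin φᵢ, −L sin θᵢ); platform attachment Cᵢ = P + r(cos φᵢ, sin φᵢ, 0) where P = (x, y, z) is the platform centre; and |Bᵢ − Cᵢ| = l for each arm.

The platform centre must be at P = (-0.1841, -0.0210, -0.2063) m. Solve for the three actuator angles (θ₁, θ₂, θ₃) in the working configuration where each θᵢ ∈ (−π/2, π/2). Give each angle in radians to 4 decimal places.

rotate P by −φ1: (-0.1841, -0.0210, -0.2063)
  A=0.2441, B=-0.2063, C=(l²−L²−A²−y'²−z²)/(2L)=-0.1608
  γ=atan2(-0.2063,0.2441)=-0.7017;  ψ=arccos(-0.5030)=2.0979;  θ1=γ+ψ≈1.3962
φ2=120.0° → target in arm frame (0.0739, 0.1699)
  A cos θ + B sin θ = C:  -0.0139·cos θ + -0.2063·sin θ = -0.0318
  γ=atan2(-0.2063,-0.0139)=-1.6379;  ψ=arccos(-0.1538)=1.7252;  θ2=γ+ψ≈0.0873
φ3=240.0° → target in arm frame (0.1102, -0.1489)
  A=-0.0502, B=-0.2063, C=(l²−L²−A²−y'²−z²)/(2L)=-0.0136
  √(A²+B²)=0.2123;  θ3 = -1.8097+1.6349 ≈ -0.1747

θ₁ = 1.3962, θ₂ = 0.0873, θ₃ = -0.1747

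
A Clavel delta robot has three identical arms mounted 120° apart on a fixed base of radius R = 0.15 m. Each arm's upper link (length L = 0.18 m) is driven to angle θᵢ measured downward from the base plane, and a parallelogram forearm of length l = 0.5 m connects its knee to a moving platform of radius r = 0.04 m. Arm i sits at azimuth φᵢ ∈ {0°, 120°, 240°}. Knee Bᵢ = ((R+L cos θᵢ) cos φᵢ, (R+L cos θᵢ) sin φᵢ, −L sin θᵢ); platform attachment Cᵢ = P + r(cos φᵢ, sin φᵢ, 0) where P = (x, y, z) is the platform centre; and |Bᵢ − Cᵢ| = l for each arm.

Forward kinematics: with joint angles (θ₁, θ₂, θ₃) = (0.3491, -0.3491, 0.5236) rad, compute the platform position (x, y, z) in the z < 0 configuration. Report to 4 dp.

S1 = (0.2791·cos0.0°, 0.2791·sin0.0°, -0.0616) = (0.2791, 0.0000, -0.0616)
φ2=120.0°: virtual centre (-0.1396, 0.2417, 0.0616), radius l
S3 = (0.2659·cos240.0°, 0.2659·sin240.0°, -0.0900) = (-0.1329, -0.2303, -0.0900)
|S₂|²−|S₁|² = 0.0000;  |S₃|²−|S₁|² = -0.0029
plane₁₂: -0.8374x+0.4835y+0.2463z = 0.0000
det = 0.7841;  x = 0.0018+0.1096z,  y = 0.0031+-0.3196z
sphere 1 gives Az²+Bz+C=0 with A=1.1141, B=0.0604, C=-0.1693;  B²−4AC=0.7580;  roots -0.4178, 0.3636;  negative root z = -0.4178
x = -0.0440, y = 0.1366

(-0.0440, 0.1366, -0.4178)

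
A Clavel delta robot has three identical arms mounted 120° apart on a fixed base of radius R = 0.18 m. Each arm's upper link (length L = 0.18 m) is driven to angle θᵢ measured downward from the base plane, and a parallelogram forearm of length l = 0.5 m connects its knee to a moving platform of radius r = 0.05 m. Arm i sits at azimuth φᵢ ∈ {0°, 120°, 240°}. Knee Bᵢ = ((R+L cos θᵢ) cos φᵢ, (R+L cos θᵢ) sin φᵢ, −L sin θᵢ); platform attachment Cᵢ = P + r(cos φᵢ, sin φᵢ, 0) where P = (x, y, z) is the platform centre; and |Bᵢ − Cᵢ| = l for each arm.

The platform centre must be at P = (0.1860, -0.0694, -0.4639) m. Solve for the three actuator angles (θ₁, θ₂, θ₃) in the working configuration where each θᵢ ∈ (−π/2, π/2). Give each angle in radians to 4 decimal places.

φ1=0.0° → target in arm frame (0.1860, -0.0694)
  A cos θ + B sin θ = C:  -0.0560·cos θ + -0.4639·sin θ = -0.0154
  θ1 = atan2(B,A) + arccos(C/0.4673) = -0.0871
φ2=120.0° → target in arm frame (-0.1531, -0.1264)
  e−x'=0.2831;  (l²−L²−(e−x')²−y'²−z²)/2L = -0.2603
  √(A²+B²)=0.5435;  θ2 = -1.0229+2.0704 ≈ 1.0475
φ3=240.0° → target in arm frame (-0.0329, 0.1958)
  e−x'=0.1629;  (l²−L²−(e−x')²−y'²−z²)/2L = -0.1735
  θ3 = atan2(B,A) + arccos(C/0.4917) = 0.6984

θ₁ = -0.0871, θ₂ = 1.0475, θ₃ = 0.6984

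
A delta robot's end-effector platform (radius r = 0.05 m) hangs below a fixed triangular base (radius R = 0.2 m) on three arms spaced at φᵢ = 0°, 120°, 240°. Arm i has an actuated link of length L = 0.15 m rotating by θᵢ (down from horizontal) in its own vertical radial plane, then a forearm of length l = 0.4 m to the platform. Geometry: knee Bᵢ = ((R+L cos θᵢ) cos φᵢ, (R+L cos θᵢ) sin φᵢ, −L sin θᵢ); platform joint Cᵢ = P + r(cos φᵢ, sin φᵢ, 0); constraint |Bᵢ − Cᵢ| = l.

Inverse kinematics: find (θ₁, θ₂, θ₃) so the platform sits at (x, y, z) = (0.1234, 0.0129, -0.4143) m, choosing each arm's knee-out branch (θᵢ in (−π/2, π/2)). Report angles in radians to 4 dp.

φ1=0.0° → target in arm frame (0.1234, 0.0129)
  e−x'=0.0266;  (l²−L²−(e−x')²−y'²−z²)/2L = -0.1167
  γ=atan2(-0.4143,0.0266)=-1.5067;  ψ=arccos(-0.2812)=1.8558;  θ1=γ+ψ≈0.3491
arm 2 (φ=120.0°): x'=-0.0505, y'=-0.1133
  A=0.2005, B=-0.4143, C=(l²−L²−A²−y'²−z²)/(2L)=-0.2907
  γ=atan2(-0.4143,0.2005)=-1.1200;  ψ=arccos(-0.6315)=2.2543;  θ2=γ+ψ≈1.1342
φ3=240.0° → target in arm frame (-0.0729, 0.1004)
  A cos θ + B sin θ = C:  0.2229·cos θ + -0.4143·sin θ = -0.3130
  √(A²+B²)=0.4704;  θ3 = -1.0773+2.2987 ≈ 1.2215

θ₁ = 0.3491, θ₂ = 1.1342, θ₃ = 1.2215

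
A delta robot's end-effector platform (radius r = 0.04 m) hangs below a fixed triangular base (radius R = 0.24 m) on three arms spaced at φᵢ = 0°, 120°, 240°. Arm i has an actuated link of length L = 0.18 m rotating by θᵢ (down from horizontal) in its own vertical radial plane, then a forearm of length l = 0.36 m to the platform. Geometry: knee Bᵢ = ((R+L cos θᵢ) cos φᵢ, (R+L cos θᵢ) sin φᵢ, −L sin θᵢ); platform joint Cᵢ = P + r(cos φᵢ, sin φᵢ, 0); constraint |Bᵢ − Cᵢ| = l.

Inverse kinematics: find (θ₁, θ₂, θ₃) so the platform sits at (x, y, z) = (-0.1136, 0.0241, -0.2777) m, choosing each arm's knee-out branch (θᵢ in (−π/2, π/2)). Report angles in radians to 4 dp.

θ₁ = 1.3962, θ₂ = 0.4363, θ₃ = 0.6983

rotate P by −φ1: (-0.1136, 0.0241, -0.2777)
  A cos θ + B sin θ = C:  0.3136·cos θ + -0.2777·sin θ = -0.2190
  γ=atan2(-0.2777,0.3136)=-0.7248;  ψ=arccos(-0.5228)=2.1210;  θ1=γ+ψ≈1.3962
φ2=120.0° → target in arm frame (0.0777, 0.0863)
  e−x'=0.1223;  (l²−L²−(e−x')²−y'²−z²)/2L = -0.0065
  √(A²+B²)=0.3034;  θ2 = -1.1559+1.5922 ≈ 0.4363
rotate P by −φ3: (0.0359, -0.1104, -0.2777)
  A cos θ + B sin θ = C:  0.1641·cos θ + -0.2777·sin θ = -0.0529
  √(A²+B²)=0.3225;  θ3 = -1.0372+1.7354 ≈ 0.6983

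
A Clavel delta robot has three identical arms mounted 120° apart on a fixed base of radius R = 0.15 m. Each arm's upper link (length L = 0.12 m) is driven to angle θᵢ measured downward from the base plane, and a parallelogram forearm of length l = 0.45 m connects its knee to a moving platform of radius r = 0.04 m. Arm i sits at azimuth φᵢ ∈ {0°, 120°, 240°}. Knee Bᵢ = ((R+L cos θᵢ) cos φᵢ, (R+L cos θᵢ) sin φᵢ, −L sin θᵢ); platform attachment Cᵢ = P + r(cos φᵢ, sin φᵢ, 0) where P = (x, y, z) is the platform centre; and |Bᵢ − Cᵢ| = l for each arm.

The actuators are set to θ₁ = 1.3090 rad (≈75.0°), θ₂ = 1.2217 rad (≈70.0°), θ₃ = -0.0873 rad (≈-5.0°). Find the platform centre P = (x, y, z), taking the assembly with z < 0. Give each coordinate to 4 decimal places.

φ1=0.0°: virtual centre (0.1411, 0.0000, -0.1159), radius l
arm 2 at φ=120.0°: e+L cos θ2 = 0.1510;  centre 2 = (-0.0755, 0.1308, -0.1128)
centre 3 = (0.2295·cos240.0°, 0.2295·sin240.0°, 0.0105) = (-0.1148, -0.1988, 0.0105)
eliminate P² terms by subtracting sphere 1 from 2 and 3
linear system: -0.4332x+0.2616y = 0.0022−0.0063z; -0.5117x+-0.3976y = 0.0195−0.2527z
Cramer: x(z) = -0.0195+0.2242z;  y(z) = -0.0239+0.3472z
quadratic in z: (1.1708)z²+(0.1432)z+(-0.1627)=0, √Δ=0.8846 → z ∈ {-0.4390, 0.3166}; z = -0.4390 (taking z<0)
x = -0.1179, y = -0.1763

(-0.1179, -0.1763, -0.4390)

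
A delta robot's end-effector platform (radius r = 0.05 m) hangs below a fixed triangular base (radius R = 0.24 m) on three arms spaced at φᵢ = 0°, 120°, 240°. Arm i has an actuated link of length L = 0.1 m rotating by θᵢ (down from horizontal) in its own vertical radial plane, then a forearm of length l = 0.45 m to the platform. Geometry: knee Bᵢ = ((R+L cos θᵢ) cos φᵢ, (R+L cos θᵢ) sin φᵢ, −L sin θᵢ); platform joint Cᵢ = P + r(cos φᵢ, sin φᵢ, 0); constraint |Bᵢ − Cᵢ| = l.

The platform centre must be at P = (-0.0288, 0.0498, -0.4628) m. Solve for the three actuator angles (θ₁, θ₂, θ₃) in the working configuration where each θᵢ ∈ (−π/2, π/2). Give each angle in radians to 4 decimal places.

θ₁ = 1.2221, θ₂ = 0.6985, θ₃ = 1.2216

arm 1 (φ=0.0°): x'=-0.0288, y'=0.0498
  A cos θ + B sin θ = C:  0.2188·cos θ + -0.4628·sin θ = -0.3602
  γ=atan2(-0.4628,0.2188)=-1.1292;  ψ=arccos(-0.7036)=2.3513;  θ1=γ+ψ≈1.2221
rotate P by −φ2: (0.0575, 0.0000, -0.4628)
  e−x'=0.1325;  (l²−L²−(e−x')²−y'²−z²)/2L = -0.1962
  γ=atan2(-0.4628,0.1325)=-1.2920;  ψ=arccos(-0.4075)=1.9905;  θ2=γ+ψ≈0.6985
arm 3 (φ=240.0°): x'=-0.0287, y'=-0.0498
  A cos θ + B sin θ = C:  0.2187·cos θ + -0.4628·sin θ = -0.3600
  √(A²+B²)=0.5119;  θ3 = -1.1293+2.3509 ≈ 1.2216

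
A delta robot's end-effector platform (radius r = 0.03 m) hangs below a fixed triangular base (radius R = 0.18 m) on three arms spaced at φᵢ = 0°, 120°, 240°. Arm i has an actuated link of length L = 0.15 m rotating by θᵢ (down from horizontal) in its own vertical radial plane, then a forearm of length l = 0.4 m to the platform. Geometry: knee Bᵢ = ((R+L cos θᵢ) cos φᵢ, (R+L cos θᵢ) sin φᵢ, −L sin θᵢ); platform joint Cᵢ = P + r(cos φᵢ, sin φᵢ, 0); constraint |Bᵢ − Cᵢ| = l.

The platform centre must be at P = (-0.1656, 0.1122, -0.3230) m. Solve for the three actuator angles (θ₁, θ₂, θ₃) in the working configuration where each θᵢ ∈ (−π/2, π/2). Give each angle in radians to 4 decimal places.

θ₁ = 1.3966, θ₂ = -0.3486, θ₃ = 0.7854

arm 1 (φ=0.0°): x'=-0.1656, y'=0.1122
  A cos θ + B sin θ = C:  0.3156·cos θ + -0.3230·sin θ = -0.2634
  θ1 = atan2(B,A) + arccos(C/0.4516) = 1.3966
φ2=120.0° → target in arm frame (0.1800, 0.0873)
  e−x'=-0.0300;  (l²−L²−(e−x')²−y'²−z²)/2L = 0.0822
  γ=atan2(-0.3230,-0.0300)=-1.6633;  ψ=arccos(0.2533)=1.3147;  θ2=γ+ψ≈-0.3486
arm 3 (φ=240.0°): x'=-0.0144, y'=-0.1995
  e−x'=0.1644;  (l²−L²−(e−x')²−y'²−z²)/2L = -0.1122
  √(A²+B²)=0.3624;  θ3 = -1.1001+1.8855 ≈ 0.7854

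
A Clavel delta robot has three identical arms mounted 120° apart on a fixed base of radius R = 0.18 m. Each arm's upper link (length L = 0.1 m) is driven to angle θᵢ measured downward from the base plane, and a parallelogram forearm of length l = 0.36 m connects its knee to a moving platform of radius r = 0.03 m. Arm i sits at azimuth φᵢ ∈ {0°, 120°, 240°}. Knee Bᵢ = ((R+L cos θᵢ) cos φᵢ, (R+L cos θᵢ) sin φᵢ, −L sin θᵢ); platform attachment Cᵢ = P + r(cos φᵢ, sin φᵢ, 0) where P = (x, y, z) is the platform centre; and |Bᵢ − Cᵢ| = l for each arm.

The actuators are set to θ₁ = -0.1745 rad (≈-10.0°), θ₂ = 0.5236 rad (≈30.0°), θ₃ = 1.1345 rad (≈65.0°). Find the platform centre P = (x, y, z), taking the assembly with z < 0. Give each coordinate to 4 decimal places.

arm 1 at φ=0.0°: ρ1 = 0.2485;  O1 = (0.2485, 0.0000, 0.0174)
arm 2 at φ=120.0°: ρ2 = 0.2366;  O2 = (-0.1183, 0.2049, -0.0500)
arm 3 at φ=240.0°: ρ3 = 0.1923;  O3 = (-0.0961, -0.1665, -0.0906)
|O₂|²−|O₁|² = -0.0036;  |O₃|²−|O₁|² = -0.0169
[-0.7336 0.4098 -0.1347]·P = -0.0036;  [-0.6892 -0.3330 -0.2160]·P = -0.0169
det = 0.5267;  x = 0.0154+-0.2532z,  y = 0.0188+-0.1245z
sphere 1 gives Az²+Bz+C=0 with A=1.0796, B=0.0786, C=-0.0746;  B²−4AC=0.3284;  roots -0.3018, 0.2290;  negative root z = -0.3018
x = 0.0918, y = 0.0564

(0.0918, 0.0564, -0.3018)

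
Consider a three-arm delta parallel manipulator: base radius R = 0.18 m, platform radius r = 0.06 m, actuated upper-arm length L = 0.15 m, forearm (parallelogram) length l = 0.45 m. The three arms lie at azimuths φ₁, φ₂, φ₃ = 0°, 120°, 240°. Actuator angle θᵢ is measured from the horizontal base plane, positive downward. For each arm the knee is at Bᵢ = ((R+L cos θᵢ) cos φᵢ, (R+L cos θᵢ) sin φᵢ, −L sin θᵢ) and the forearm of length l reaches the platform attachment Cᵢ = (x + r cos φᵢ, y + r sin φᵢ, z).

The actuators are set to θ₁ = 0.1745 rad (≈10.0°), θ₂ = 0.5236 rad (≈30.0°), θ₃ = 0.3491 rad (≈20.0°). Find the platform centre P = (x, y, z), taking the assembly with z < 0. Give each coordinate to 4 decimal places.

S1 = (0.2677·cos0.0°, 0.2677·sin0.0°, -0.0260) = (0.2677, 0.0000, -0.0260)
arm 2 at φ=120.0°: e+L cos θ2 = 0.2499;  S2 = (-0.1250, 0.2164, -0.0750)
φ3=240.0°: virtual centre (-0.1305, -0.2260, -0.0513), radius l
subtract pairs → two planes through P
plane₁₂: -0.7853x+0.4328y+-0.0979z = -0.0043
det = 0.6997;  x = 0.0038+-0.0945z,  y = -0.0030+0.0547z
quadratic in z: (1.0119)z²+(0.1016)z+(-0.1321)=0, √Δ=0.7384 → z ∈ {-0.4151, 0.3146}; z = -0.4151 (taking z<0)
x = 0.0430, y = -0.0258

(0.0430, -0.0258, -0.4151)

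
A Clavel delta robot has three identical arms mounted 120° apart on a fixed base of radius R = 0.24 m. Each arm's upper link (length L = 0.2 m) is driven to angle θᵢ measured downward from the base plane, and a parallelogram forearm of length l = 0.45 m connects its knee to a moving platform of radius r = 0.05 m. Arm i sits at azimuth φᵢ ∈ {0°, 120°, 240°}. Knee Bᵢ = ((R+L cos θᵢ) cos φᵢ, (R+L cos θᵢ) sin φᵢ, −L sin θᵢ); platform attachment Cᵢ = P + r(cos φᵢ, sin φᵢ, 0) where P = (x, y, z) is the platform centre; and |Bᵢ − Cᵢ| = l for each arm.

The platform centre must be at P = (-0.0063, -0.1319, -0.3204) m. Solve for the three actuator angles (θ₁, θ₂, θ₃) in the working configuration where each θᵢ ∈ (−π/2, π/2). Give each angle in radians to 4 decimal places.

φ1=0.0° → target in arm frame (-0.0063, -0.1319)
  A cos θ + B sin θ = C:  0.1963·cos θ + -0.3204·sin θ = 0.0098
  θ1 = atan2(B,A) + arccos(C/0.3758) = 0.5237
arm 2 (φ=120.0°): x'=-0.1111, y'=0.0714
  e−x'=0.3011;  (l²−L²−(e−x')²−y'²−z²)/2L = -0.0898
  γ=atan2(-0.3204,0.3011)=-0.8165;  ψ=arccos(-0.2042)=1.7764;  θ2=γ+ψ≈0.9599
arm 3 (φ=240.0°): x'=0.1174, y'=0.0605
  e−x'=0.0726;  (l²−L²−(e−x')²−y'²−z²)/2L = 0.1273
  θ3 = atan2(B,A) + arccos(C/0.3285) = -0.1749

θ₁ = 0.5237, θ₂ = 0.9599, θ₃ = -0.1749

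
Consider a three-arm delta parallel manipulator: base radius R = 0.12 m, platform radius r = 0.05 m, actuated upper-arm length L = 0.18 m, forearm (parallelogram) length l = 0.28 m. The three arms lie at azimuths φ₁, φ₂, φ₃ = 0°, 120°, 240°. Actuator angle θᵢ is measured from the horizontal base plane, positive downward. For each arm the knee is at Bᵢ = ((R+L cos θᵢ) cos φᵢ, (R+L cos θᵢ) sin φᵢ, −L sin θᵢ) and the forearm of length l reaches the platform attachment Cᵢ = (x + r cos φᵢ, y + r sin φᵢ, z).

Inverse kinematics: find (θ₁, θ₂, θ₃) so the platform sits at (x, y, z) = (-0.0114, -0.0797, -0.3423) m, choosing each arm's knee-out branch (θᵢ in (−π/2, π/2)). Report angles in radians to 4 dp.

θ₁ = 0.9601, θ₂ = 1.1347, θ₃ = 0.6110

rotate P by −φ1: (-0.0114, -0.0797, -0.3423)
  e−x'=0.0814;  (l²−L²−(e−x')²−y'²−z²)/2L = -0.2337
  √(A²+B²)=0.3518;  θ1 = -1.3373+2.2974 ≈ 0.9601
arm 2 (φ=120.0°): x'=-0.0633, y'=0.0497
  A cos θ + B sin θ = C:  0.1333·cos θ + -0.3423·sin θ = -0.2539
  √(A²+B²)=0.3673;  θ2 = -1.1994+2.3340 ≈ 1.1347
arm 3 (φ=240.0°): x'=0.0747, y'=0.0300
  A cos θ + B sin θ = C:  -0.0047·cos θ + -0.3423·sin θ = -0.2003
  θ3 = atan2(B,A) + arccos(C/0.3423) = 0.6110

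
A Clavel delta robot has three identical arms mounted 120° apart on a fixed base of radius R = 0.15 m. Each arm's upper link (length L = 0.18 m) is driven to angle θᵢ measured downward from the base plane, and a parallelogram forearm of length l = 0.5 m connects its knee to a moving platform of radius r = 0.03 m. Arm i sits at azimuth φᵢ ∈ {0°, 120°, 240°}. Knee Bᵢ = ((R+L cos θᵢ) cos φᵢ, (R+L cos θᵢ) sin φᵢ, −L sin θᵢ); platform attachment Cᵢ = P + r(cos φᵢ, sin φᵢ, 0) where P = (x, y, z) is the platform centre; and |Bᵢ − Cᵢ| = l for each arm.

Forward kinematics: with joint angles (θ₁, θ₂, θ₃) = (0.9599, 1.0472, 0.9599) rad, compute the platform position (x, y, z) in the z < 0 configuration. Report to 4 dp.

(0.0103, -0.0179, -0.5995)

S1 = (0.2232·cos0.0°, 0.2232·sin0.0°, -0.1474) = (0.2232, 0.0000, -0.1474)
φ2=120.0°: virtual centre (-0.1050, 0.1819, -0.1559), radius l
φ3=240.0°: virtual centre (-0.1116, -0.1933, -0.1474), radius l
subtract pairs → two planes through P
plane₁₂: -0.6565x+0.3637y+-0.0169z = -0.0032
det = 0.4975;  x = 0.0025+-0.0131z,  y = -0.0043+0.0227z
sphere 1 gives Az²+Bz+C=0 with A=1.0007, B=0.3005, C=-0.1795;  B²−4AC=0.8088;  roots -0.5995, 0.2992;  negative root z = -0.5995
x = 0.0103, y = -0.0179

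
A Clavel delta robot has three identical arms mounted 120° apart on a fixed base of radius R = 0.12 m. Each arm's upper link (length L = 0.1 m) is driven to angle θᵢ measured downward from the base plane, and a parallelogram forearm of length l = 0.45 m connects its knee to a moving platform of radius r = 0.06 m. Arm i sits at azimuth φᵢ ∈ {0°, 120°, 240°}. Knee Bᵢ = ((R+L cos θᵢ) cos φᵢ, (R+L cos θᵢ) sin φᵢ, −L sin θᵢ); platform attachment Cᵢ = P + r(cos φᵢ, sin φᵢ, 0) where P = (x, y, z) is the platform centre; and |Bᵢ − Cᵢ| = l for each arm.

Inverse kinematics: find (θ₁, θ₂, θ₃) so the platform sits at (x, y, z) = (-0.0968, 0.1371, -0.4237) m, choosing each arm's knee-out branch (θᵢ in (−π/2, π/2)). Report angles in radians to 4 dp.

rotate P by −φ1: (-0.0968, 0.1371, -0.4237)
  e−x'=0.1568;  (l²−L²−(e−x')²−y'²−z²)/2L = -0.1520
  θ1 = atan2(B,A) + arccos(C/0.4518) = 0.6976
arm 2 (φ=120.0°): x'=0.1671, y'=0.0153
  A=-0.1071, B=-0.4237, C=(l²−L²−A²−y'²−z²)/(2L)=0.0063
  √(A²+B²)=0.4370;  θ2 = -1.8185+1.5563 ≈ -0.2622
rotate P by −φ3: (-0.0703, -0.1524, -0.4237)
  e−x'=0.1303;  (l²−L²−(e−x')²−y'²−z²)/2L = -0.1361
  θ3 = atan2(B,A) + arccos(C/0.4433) = 0.6106

θ₁ = 0.6976, θ₂ = -0.2622, θ₃ = 0.6106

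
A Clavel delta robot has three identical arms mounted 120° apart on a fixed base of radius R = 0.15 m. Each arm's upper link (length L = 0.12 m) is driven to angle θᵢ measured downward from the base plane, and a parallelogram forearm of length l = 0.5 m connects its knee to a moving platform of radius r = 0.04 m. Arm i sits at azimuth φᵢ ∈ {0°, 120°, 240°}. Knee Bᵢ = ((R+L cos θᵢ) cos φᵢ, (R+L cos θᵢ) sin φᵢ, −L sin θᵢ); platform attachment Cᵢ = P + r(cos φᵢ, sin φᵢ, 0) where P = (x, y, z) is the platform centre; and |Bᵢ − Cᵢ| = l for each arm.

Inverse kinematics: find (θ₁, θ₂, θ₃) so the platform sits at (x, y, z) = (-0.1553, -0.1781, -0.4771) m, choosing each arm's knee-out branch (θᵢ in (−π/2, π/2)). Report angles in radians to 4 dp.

θ₁ = 1.3091, θ₂ = 1.0476, θ₃ = -0.1744

φ1=0.0° → target in arm frame (-0.1553, -0.1781)
  A=0.2653, B=-0.4771, C=(l²−L²−A²−y'²−z²)/(2L)=-0.3922
  √(A²+B²)=0.5459;  θ1 = -1.0633+2.3724 ≈ 1.3091
arm 2 (φ=120.0°): x'=-0.0766, y'=0.2235
  A=0.1866, B=-0.4771, C=(l²−L²−A²−y'²−z²)/(2L)=-0.3200
  γ=atan2(-0.4771,0.1866)=-1.1980;  ψ=arccos(-0.6247)=2.2456;  θ2=γ+ψ≈1.0476
φ3=240.0° → target in arm frame (0.2319, -0.0454)
  A=-0.1219, B=-0.4771, C=(l²−L²−A²−y'²−z²)/(2L)=-0.0373
  γ=atan2(-0.4771,-0.1219)=-1.8209;  ψ=arccos(-0.0757)=1.6466;  θ3=γ+ψ≈-0.1744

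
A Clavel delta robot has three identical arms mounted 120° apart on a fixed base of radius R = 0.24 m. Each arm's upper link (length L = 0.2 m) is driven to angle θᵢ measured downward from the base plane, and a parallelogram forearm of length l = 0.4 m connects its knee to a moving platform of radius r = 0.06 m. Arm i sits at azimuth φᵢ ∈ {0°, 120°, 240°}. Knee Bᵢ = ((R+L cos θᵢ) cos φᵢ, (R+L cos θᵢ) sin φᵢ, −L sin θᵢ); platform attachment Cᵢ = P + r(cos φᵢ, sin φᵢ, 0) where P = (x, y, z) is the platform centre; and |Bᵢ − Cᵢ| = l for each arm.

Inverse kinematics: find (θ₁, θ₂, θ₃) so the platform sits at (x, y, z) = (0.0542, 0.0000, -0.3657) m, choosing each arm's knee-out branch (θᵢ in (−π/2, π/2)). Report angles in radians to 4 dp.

φ1=0.0° → target in arm frame (0.0542, 0.0000)
  e−x'=0.1258;  (l²−L²−(e−x')²−y'²−z²)/2L = -0.0739
  γ=atan2(-0.3657,0.1258)=-1.2395;  ψ=arccos(-0.1911)=1.7631;  θ1=γ+ψ≈0.5236
rotate P by −φ2: (-0.0271, -0.0469, -0.3657)
  A=0.2071, B=-0.3657, C=(l²−L²−A²−y'²−z²)/(2L)=-0.1471
  √(A²+B²)=0.4203;  θ2 = -1.0555+1.9283 ≈ 0.8728
rotate P by −φ3: (-0.0271, 0.0469, -0.3657)
  e−x'=0.2071;  (l²−L²−(e−x')²−y'²−z²)/2L = -0.1471
  √(A²+B²)=0.4203;  θ3 = -1.0555+1.9283 ≈ 0.8728

θ₁ = 0.5236, θ₂ = 0.8728, θ₃ = 0.8728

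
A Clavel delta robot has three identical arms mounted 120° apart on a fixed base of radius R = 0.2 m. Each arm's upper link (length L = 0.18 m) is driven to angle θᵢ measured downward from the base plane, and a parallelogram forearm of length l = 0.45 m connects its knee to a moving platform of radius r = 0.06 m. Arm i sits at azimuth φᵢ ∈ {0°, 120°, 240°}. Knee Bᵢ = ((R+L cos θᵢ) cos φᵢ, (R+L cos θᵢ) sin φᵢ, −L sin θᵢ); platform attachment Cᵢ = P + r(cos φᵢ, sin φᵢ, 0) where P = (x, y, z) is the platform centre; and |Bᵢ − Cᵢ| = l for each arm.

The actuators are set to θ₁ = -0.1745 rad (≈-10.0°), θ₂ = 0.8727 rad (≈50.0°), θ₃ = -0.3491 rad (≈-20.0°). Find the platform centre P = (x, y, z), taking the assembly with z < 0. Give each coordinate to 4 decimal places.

φ1=0.0°: virtual centre (0.3173, 0.0000, 0.0313), radius l
arm 2 at φ=120.0°: ρ2 = 0.2557;  centre 2 = (-0.1278, 0.2214, -0.1379)
arm 3 at φ=240.0°: ρ3 = 0.3091;  centre 3 = (-0.1546, -0.2677, 0.0616)
|centre ₂|²−|centre ₁|² = -0.0172;  |centre ₃|²−|centre ₁|² = -0.0023
[-0.8902 0.4429 -0.3383]·P = -0.0172;  [-0.9437 -0.5355 0.0606]·P = -0.0023
Cramer: x(z) = 0.0114-0.1725z;  y(z) = -0.0159+0.4172z
sphere 1 gives Az²+Bz+C=0 with A=1.2038, B=0.0297, C=-0.1077;  B²−4AC=0.5197;  roots -0.3118, 0.2871;  negative root z = -0.3118
x = 0.0652, y = -0.1460

(0.0652, -0.1460, -0.3118)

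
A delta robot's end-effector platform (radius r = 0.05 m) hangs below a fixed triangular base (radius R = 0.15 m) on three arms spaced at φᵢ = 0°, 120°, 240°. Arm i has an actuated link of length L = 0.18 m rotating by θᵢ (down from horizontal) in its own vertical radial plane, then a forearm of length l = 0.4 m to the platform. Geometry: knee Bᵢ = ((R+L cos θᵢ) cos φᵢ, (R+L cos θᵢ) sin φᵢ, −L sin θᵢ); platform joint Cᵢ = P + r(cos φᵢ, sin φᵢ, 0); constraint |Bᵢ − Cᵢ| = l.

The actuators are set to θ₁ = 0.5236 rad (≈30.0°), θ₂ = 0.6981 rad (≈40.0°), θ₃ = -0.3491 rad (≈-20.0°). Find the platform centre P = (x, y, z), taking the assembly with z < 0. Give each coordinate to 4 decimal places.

arm 1 at φ=0.0°: ρ1 = 0.2559;  S1 = (0.2559, 0.0000, -0.0900)
S2 = (0.2379·cos120.0°, 0.2379·sin120.0°, -0.1157) = (-0.1189, 0.2060, -0.1157)
S3 = (0.2691·cos240.0°, 0.2691·sin240.0°, 0.0616) = (-0.1346, -0.2331, 0.0616)
|S₂|²−|S₁|² = -0.0036;  |S₃|²−|S₁|² = 0.0027
[-0.7497 0.4120 -0.0514]·P = -0.0036;  [-0.7809 -0.4662 0.3031]·P = 0.0027
Cramer: x(z) = 0.0009+0.1504z;  y(z) = -0.0071+0.3983z
quadratic in z: (1.1813)z²+(0.0976)z+(-0.0868)=0, √Δ=0.6479 → z ∈ {-0.3155, 0.2329}; z = -0.3155 (taking z<0)
x = -0.0466, y = -0.1328

(-0.0466, -0.1328, -0.3155)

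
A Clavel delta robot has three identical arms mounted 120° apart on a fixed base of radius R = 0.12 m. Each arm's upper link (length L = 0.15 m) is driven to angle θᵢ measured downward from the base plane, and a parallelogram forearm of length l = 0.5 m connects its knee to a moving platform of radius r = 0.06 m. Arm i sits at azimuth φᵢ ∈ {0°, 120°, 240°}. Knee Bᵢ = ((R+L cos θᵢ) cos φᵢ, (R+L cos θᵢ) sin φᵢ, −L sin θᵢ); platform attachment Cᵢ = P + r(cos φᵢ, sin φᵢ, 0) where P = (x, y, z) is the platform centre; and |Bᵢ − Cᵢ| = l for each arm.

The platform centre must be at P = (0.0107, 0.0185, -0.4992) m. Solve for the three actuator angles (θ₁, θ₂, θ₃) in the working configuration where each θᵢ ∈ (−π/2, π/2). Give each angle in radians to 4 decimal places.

φ1=0.0° → target in arm frame (0.0107, 0.0185)
  A cos θ + B sin θ = C:  0.0493·cos θ + -0.4992·sin θ = -0.0816
  γ=atan2(-0.4992,0.0493)=-1.4724;  ψ=arccos(-0.1626)=1.7341;  θ1=γ+ψ≈0.2618
arm 2 (φ=120.0°): x'=0.0107, y'=-0.0185
  A cos θ + B sin θ = C:  0.0493·cos θ + -0.4992·sin θ = -0.0816
  √(A²+B²)=0.5016;  θ2 = -1.4723+1.7342 ≈ 0.2619
arm 3 (φ=240.0°): x'=-0.0214, y'=0.0000
  A cos θ + B sin θ = C:  0.0814·cos θ + -0.4992·sin θ = -0.0944
  θ3 = atan2(B,A) + arccos(C/0.5058) = 0.3493

θ₁ = 0.2618, θ₂ = 0.2619, θ₃ = 0.3493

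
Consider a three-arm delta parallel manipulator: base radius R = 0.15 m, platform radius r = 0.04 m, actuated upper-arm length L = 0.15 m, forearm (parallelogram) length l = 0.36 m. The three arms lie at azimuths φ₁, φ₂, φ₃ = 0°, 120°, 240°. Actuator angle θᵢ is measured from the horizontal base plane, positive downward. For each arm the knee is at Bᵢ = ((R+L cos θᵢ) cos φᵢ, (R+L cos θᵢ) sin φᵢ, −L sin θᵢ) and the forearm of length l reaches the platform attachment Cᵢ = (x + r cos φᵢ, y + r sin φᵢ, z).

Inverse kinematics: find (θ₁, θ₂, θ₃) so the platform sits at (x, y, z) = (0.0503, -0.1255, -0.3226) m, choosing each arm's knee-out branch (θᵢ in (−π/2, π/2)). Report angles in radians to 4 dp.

θ₁ = 0.3492, θ₂ = 1.1344, θ₃ = 0.1744

rotate P by −φ1: (0.0503, -0.1255, -0.3226)
  e−x'=0.0597;  (l²−L²−(e−x')²−y'²−z²)/2L = -0.0543
  γ=atan2(-0.3226,0.0597)=-1.3878;  ψ=arccos(-0.1655)=1.7370;  θ1=γ+ψ≈0.3492
rotate P by −φ2: (-0.1338, 0.0192, -0.3226)
  A cos θ + B sin θ = C:  0.2438·cos θ + -0.3226·sin θ = -0.1893
  θ2 = atan2(B,A) + arccos(C/0.4044) = 1.1344
arm 3 (φ=240.0°): x'=0.0835, y'=0.1063
  A cos θ + B sin θ = C:  0.0265·cos θ + -0.3226·sin θ = -0.0299
  γ=atan2(-0.3226,0.0265)=-1.4889;  ψ=arccos(-0.0924)=1.6633;  θ3=γ+ψ≈0.1744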